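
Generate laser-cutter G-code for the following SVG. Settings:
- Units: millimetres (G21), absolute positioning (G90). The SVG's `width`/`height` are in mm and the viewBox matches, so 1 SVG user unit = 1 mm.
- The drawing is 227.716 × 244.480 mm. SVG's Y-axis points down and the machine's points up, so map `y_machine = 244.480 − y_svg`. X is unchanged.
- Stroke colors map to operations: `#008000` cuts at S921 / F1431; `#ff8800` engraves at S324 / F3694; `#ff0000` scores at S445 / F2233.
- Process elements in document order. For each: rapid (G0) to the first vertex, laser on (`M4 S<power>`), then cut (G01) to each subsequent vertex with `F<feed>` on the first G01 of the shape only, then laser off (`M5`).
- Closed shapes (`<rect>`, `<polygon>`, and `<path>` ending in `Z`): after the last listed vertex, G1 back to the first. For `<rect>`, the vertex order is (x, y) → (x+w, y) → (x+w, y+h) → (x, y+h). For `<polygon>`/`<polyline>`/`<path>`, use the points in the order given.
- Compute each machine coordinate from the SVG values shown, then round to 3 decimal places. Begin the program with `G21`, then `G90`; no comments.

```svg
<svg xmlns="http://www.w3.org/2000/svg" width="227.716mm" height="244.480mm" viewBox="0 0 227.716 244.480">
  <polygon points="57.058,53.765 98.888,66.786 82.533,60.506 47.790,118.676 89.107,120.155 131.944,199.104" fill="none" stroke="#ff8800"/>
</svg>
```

G21
G90
G0 X57.058 Y190.715
M4 S324
G01 X98.888 Y177.694 F3694
G01 X82.533 Y183.974
G01 X47.790 Y125.804
G01 X89.107 Y124.325
G01 X131.944 Y45.376
G01 X57.058 Y190.715
M5

1 u = 1 mm; y_m = 244.480 − y.

[1] `<polygon>` closed polygon, #ff8800→engrave S324 F3694: (57.058,190.715) → (98.888,177.694) → (82.533,183.974) → (47.790,125.804) → (89.107,124.325) → (131.944,45.376) → (57.058,190.715) (closed)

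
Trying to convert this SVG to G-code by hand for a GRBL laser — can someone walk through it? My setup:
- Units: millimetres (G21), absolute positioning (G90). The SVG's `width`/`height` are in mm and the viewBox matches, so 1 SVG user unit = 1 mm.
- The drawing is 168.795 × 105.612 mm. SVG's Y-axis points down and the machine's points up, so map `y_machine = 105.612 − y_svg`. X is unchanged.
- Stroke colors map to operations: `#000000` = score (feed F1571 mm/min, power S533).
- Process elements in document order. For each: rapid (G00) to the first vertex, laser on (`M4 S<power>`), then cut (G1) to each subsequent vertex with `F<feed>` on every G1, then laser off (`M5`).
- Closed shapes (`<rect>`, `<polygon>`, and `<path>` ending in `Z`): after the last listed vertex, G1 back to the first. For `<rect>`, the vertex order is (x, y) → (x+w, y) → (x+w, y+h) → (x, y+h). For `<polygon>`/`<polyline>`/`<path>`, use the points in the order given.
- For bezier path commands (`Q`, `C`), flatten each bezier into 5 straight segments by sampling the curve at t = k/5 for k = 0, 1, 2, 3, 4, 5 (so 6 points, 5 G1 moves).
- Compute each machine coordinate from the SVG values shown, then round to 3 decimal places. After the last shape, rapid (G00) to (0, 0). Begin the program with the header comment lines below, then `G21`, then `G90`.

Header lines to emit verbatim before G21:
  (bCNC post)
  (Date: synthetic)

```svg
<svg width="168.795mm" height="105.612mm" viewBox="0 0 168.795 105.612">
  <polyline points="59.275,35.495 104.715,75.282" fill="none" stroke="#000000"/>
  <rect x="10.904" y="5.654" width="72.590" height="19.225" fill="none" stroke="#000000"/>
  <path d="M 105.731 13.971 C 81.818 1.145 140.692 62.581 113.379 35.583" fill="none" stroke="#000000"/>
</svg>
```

viewBox `0 0 168.795 105.612` with mm width/height → 1 unit = 1 mm. Flip: y_m = 105.612 − y_svg.

**Shape 1** — `<polyline>` line segment, stroke `#000000` → score (S533, F1571). Machine vertices: (59.275,70.117) → (104.715,30.330). Open path.

**Shape 2** — `<rect>` rectangle, stroke `#000000` → score (S533, F1571). Machine vertices: (10.904,99.958) → (83.494,99.958) → (83.494,80.733) → (10.904,80.733) → (10.904,99.958). Closed: final G1 returns to the first vertex.

**Shape 3** — `<path>` cubic bezier, stroke `#000000` → score (S533, F1571). Control points (SVG): P0=(105.731,13.971), P1=(81.818,1.145), P2=(140.692,62.581), P3=(113.379,35.583); sampled at t=k/5. Machine vertices: (105.731,91.641) → (99.966,91.727) → (105.959,81.799) → (115.599,69.667) → (120.776,63.141) → (113.379,70.029). Open path.

(bCNC post)
(Date: synthetic)
G21
G90
G00 X59.275 Y70.117
M4 S533
G1 X104.715 Y30.330 F1571
M5
G00 X10.904 Y99.958
M4 S533
G1 X83.494 Y99.958 F1571
G1 X83.494 Y80.733 F1571
G1 X10.904 Y80.733 F1571
G1 X10.904 Y99.958 F1571
M5
G00 X105.731 Y91.641
M4 S533
G1 X99.966 Y91.727 F1571
G1 X105.959 Y81.799 F1571
G1 X115.599 Y69.667 F1571
G1 X120.776 Y63.141 F1571
G1 X113.379 Y70.029 F1571
M5
G00 X0.000 Y0.000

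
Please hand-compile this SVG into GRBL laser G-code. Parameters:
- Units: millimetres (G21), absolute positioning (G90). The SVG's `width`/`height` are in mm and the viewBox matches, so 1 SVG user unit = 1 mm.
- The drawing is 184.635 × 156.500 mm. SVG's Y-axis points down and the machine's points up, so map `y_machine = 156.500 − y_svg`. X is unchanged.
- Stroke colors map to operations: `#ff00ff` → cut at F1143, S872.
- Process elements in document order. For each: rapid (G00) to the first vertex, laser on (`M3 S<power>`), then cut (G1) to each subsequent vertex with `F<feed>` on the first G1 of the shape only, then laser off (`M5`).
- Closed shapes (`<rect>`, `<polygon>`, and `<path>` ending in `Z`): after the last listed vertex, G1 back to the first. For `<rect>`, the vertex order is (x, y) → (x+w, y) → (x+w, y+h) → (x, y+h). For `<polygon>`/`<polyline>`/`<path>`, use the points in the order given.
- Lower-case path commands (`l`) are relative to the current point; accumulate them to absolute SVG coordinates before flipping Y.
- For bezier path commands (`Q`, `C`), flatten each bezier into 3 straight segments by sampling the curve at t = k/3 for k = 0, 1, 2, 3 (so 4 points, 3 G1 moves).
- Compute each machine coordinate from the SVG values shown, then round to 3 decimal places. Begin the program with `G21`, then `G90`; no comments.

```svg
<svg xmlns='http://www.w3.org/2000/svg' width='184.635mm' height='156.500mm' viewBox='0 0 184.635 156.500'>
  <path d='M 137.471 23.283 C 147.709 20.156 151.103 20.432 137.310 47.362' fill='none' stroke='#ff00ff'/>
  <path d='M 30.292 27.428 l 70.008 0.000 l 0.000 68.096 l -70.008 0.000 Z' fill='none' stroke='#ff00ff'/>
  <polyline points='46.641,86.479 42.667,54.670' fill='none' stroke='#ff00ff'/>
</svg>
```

G21
G90
G00 X137.471 Y133.217
M3 S872
G1 X145.045 Y134.349 F1143
G1 X145.757 Y128.044
G1 X137.310 Y109.138
M5
G00 X30.292 Y129.072
M3 S872
G1 X100.300 Y129.072 F1143
G1 X100.300 Y60.976
G1 X30.292 Y60.976
G1 X30.292 Y129.072
M5
G00 X46.641 Y70.021
M3 S872
G1 X42.667 Y101.830 F1143
M5

viewBox `0 0 184.635 156.500` with mm width/height → 1 unit = 1 mm. Flip: y_m = 156.500 − y_svg.

**Shape 1** — `<path>` cubic bezier, stroke `#ff00ff` → cut (S872, F1143). Control points (SVG): P0=(137.471,23.283), P1=(147.709,20.156), P2=(151.103,20.432), P3=(137.310,47.362); sampled at t=k/3. Machine vertices: (137.471,133.217) → (145.045,134.349) → (145.757,128.044) → (137.310,109.138). Open path.

**Shape 2** — `<path>` rectangle, stroke `#ff00ff` → cut (S872, F1143). Machine vertices: (30.292,129.072) → (100.300,129.072) → (100.300,60.976) → (30.292,60.976) → (30.292,129.072). Closed: final G1 returns to the first vertex.

**Shape 3** — `<polyline>` line segment, stroke `#ff00ff` → cut (S872, F1143). Machine vertices: (46.641,70.021) → (42.667,101.830). Open path.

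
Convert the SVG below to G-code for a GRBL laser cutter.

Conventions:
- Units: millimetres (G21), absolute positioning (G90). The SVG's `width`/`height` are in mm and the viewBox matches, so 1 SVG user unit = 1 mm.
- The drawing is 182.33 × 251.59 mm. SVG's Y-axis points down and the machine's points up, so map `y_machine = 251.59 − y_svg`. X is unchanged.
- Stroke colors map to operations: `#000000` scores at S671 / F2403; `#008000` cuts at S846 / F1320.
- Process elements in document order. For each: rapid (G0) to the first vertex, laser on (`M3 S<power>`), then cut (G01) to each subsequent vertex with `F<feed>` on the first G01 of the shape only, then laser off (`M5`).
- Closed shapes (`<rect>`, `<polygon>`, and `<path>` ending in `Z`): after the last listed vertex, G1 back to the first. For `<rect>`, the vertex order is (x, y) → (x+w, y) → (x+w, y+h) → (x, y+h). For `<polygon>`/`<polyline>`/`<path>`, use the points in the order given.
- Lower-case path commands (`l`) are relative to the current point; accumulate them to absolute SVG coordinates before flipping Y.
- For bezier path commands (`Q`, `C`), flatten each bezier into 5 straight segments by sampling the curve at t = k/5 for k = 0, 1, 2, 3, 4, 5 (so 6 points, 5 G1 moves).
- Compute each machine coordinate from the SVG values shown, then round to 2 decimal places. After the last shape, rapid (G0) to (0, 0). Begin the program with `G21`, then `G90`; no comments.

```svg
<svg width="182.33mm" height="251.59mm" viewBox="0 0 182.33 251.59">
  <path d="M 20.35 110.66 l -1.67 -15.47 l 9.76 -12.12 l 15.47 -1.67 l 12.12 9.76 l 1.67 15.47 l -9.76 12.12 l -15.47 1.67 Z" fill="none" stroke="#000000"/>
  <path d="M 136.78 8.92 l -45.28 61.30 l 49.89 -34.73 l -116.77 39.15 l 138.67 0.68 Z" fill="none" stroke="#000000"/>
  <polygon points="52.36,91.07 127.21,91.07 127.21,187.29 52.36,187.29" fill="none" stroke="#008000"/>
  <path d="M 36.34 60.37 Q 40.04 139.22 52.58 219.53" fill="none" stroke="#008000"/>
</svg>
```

G21
G90
G0 X20.35 Y140.93
M3 S671
G01 X18.68 Y156.40 F2403
G01 X28.44 Y168.52
G01 X43.91 Y170.19
G01 X56.03 Y160.43
G01 X57.70 Y144.96
G01 X47.94 Y132.84
G01 X32.47 Y131.17
G01 X20.35 Y140.93
M5
G0 X136.78 Y242.67
M3 S671
G01 X91.50 Y181.37 F2403
G01 X141.39 Y216.10
G01 X24.62 Y176.95
G01 X163.29 Y176.27
G01 X136.78 Y242.67
M5
G0 X52.36 Y160.52
M3 S846
G01 X127.21 Y160.52 F1320
G01 X127.21 Y64.30
G01 X52.36 Y64.30
G01 X52.36 Y160.52
M5
G0 X36.34 Y191.22
M3 S846
G01 X38.17 Y159.62 F1320
G01 X40.71 Y127.91
G01 X43.96 Y96.07
G01 X47.92 Y64.13
G01 X52.58 Y32.06
M5
G0 X0.00 Y0.00

Since the viewBox matches the mm dimensions, user units are millimetres directly. The only transform is the Y-flip y_m = 251.59 − y_svg.

Shape 1 is a regular polygon drawn with `<path>`. Its stroke #000000 means score at S671, F2403. After flipping Y the toolpath is (20.35,140.93) → (18.68,156.40) → (28.44,168.52) → (43.91,170.19) → (56.03,160.43) → (57.70,144.96) → (47.94,132.84) → (32.47,131.17) → (20.35,140.93), returning to the start.

Shape 2 is a closed polygon drawn with `<path>`. Its stroke #000000 means score at S671, F2403. After flipping Y the toolpath is (136.78,242.67) → (91.50,181.37) → (141.39,216.10) → (24.62,176.95) → (163.29,176.27) → (136.78,242.67), returning to the start.

Shape 3 is a rectangle drawn with `<polygon>`. Its stroke #008000 means cut at S846, F1320. After flipping Y the toolpath is (52.36,160.52) → (127.21,160.52) → (127.21,64.30) → (52.36,64.30) → (52.36,160.52), returning to the start.

Shape 4 is a quadratic bezier drawn with `<path>`. Its stroke #008000 means cut at S846, F1320. After flipping Y the toolpath is (36.34,191.22) → (38.17,159.62) → (40.71,127.91) → (43.96,96.07) → (47.92,64.13) → (52.58,32.06).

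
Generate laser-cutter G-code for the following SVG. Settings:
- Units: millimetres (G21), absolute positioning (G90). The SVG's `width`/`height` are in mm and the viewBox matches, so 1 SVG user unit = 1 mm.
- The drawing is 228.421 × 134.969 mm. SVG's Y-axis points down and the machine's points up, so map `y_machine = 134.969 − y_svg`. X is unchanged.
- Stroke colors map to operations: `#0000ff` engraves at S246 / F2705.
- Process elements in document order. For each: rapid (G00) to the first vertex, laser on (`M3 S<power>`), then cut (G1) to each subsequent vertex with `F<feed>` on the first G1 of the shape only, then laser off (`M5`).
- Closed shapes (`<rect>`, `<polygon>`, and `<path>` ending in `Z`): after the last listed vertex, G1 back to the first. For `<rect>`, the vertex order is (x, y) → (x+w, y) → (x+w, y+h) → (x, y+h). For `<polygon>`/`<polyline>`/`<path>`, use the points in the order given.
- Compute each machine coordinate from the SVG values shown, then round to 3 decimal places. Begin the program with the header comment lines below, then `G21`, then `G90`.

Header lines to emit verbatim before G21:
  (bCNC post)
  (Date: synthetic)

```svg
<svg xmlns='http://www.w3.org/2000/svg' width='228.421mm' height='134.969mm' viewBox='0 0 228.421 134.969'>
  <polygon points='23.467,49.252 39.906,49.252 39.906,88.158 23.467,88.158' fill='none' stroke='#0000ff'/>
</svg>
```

(bCNC post)
(Date: synthetic)
G21
G90
G00 X23.467 Y85.717
M3 S246
G1 X39.906 Y85.717 F2705
G1 X39.906 Y46.811
G1 X23.467 Y46.811
G1 X23.467 Y85.717
M5

Since the viewBox matches the mm dimensions, user units are millimetres directly. The only transform is the Y-flip y_m = 134.969 − y_svg.

Shape 1 is a rectangle drawn with `<polygon>`. Its stroke #0000ff means engrave at S246, F2705. After flipping Y the toolpath is (23.467,85.717) → (39.906,85.717) → (39.906,46.811) → (23.467,46.811) → (23.467,85.717), returning to the start.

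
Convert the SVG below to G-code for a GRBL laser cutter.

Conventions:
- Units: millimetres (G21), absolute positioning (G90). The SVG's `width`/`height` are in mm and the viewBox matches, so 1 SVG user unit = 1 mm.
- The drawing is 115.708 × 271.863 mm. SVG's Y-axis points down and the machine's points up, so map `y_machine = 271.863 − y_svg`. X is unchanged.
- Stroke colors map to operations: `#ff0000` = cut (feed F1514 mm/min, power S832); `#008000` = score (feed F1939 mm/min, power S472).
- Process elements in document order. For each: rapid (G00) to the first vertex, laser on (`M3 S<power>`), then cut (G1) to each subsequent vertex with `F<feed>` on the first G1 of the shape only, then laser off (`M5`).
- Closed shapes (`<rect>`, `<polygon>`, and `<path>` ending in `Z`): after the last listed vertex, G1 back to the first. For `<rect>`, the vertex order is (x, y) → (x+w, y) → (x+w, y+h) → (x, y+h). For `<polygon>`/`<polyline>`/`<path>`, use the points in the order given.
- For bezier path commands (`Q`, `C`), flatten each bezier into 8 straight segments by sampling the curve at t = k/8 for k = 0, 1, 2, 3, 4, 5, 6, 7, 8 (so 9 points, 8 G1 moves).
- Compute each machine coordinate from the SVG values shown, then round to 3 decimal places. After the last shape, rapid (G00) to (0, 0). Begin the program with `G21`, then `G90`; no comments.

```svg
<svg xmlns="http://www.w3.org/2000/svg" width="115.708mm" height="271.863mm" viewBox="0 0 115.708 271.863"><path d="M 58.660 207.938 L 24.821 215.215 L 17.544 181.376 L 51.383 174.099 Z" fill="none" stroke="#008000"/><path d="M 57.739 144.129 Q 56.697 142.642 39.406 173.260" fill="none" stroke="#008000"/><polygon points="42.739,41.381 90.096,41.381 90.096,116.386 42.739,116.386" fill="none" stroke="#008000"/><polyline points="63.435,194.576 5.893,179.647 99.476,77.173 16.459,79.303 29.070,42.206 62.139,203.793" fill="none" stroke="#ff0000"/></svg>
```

G21
G90
G00 X58.660 Y63.925
M3 S472
G1 X24.821 Y56.648 F1939
G1 X17.544 Y90.487
G1 X51.383 Y97.764
G1 X58.660 Y63.925
M5
G00 X57.739 Y127.734
M3 S472
G1 X57.225 Y127.604 F1939
G1 X56.202 Y126.471
G1 X54.672 Y124.334
G1 X52.635 Y121.195
G1 X50.089 Y117.052
G1 X47.036 Y111.905
G1 X43.475 Y105.756
G1 X39.406 Y98.603
M5
G00 X42.739 Y230.482
M3 S472
G1 X90.096 Y230.482 F1939
G1 X90.096 Y155.477
G1 X42.739 Y155.477
G1 X42.739 Y230.482
M5
G00 X63.435 Y77.287
M3 S832
G1 X5.893 Y92.216 F1514
G1 X99.476 Y194.690
G1 X16.459 Y192.560
G1 X29.070 Y229.657
G1 X62.139 Y68.070
M5
G00 X0.000 Y0.000

viewBox `0 0 115.708 271.863` with mm width/height → 1 unit = 1 mm. Flip: y_m = 271.863 − y_svg.

**Shape 1** — `<path>` regular polygon, stroke `#008000` → score (S472, F1939). Machine vertices: (58.660,63.925) → (24.821,56.648) → (17.544,90.487) → (51.383,97.764) → (58.660,63.925). Closed: final G1 returns to the first vertex.

**Shape 2** — `<path>` quadratic bezier, stroke `#008000` → score (S472, F1939). Control points (SVG): P0=(57.739,144.129), P1=(56.697,142.642), P2=(39.406,173.260); sampled at t=k/8. Machine vertices: (57.739,127.734) → (57.225,127.604) → (56.202,126.471) → (54.672,124.334) → (52.635,121.195) → (50.089,117.052) → (47.036,111.905) → (43.475,105.756) → (39.406,98.603). Open path.

**Shape 3** — `<polygon>` rectangle, stroke `#008000` → score (S472, F1939). Machine vertices: (42.739,230.482) → (90.096,230.482) → (90.096,155.477) → (42.739,155.477) → (42.739,230.482). Closed: final G1 returns to the first vertex.

**Shape 4** — `<polyline>` open polyline, stroke `#ff0000` → cut (S832, F1514). Machine vertices: (63.435,77.287) → (5.893,92.216) → (99.476,194.690) → (16.459,192.560) → (29.070,229.657) → (62.139,68.070). Open path.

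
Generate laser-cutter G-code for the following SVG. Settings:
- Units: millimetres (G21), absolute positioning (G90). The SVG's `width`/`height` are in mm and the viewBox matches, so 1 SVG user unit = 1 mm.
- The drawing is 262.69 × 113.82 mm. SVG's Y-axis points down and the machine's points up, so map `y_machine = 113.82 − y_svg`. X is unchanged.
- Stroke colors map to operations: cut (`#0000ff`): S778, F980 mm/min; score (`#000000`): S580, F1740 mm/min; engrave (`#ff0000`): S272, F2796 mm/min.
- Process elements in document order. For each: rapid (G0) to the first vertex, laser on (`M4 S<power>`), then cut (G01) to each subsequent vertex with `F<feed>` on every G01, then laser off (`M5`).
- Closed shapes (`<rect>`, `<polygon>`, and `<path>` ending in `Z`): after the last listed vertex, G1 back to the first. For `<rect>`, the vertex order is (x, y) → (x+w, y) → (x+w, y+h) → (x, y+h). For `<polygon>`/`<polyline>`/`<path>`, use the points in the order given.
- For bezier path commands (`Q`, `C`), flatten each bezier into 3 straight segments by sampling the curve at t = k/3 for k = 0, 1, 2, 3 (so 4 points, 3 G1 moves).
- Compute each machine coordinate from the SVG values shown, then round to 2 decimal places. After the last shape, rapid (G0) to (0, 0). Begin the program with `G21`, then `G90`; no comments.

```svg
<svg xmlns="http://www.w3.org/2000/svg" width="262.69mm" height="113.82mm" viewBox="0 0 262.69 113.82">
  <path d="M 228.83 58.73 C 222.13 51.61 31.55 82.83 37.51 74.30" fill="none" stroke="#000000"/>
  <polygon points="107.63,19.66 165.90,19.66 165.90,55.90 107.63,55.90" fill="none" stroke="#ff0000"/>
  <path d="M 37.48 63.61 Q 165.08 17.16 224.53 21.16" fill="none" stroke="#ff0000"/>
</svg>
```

G21
G90
G0 X228.83 Y55.09
M4 S580
G01 X174.93 Y52.32 F1740
G01 X82.97 Y41.35 F1740
G01 X37.51 Y39.52 F1740
M5
G0 X107.63 Y94.16
M4 S272
G01 X165.90 Y94.16 F2796
G01 X165.90 Y57.92 F2796
G01 X107.63 Y57.92 F2796
G01 X107.63 Y94.16 F2796
M5
G0 X37.48 Y50.21
M4 S272
G01 X114.97 Y75.57 F2796
G01 X177.32 Y89.72 F2796
G01 X224.53 Y92.66 F2796
M5
G0 X0.00 Y0.00

viewBox `0 0 262.69 113.82` with mm width/height → 1 unit = 1 mm. Flip: y_m = 113.82 − y_svg.

**Shape 1** — `<path>` cubic bezier, stroke `#000000` → score (S580, F1740). Control points (SVG): P0=(228.83,58.73), P1=(222.13,51.61), P2=(31.55,82.83), P3=(37.51,74.30); sampled at t=k/3. Machine vertices: (228.83,55.09) → (174.93,52.32) → (82.97,41.35) → (37.51,39.52). Open path.

**Shape 2** — `<polygon>` rectangle, stroke `#ff0000` → engrave (S272, F2796). Machine vertices: (107.63,94.16) → (165.90,94.16) → (165.90,57.92) → (107.63,57.92) → (107.63,94.16). Closed: final G1 returns to the first vertex.

**Shape 3** — `<path>` quadratic bezier, stroke `#ff0000` → engrave (S272, F2796). Control points (SVG): P0=(37.48,63.61), P1=(165.08,17.16), P2=(224.53,21.16); sampled at t=k/3. Machine vertices: (37.48,50.21) → (114.97,75.57) → (177.32,89.72) → (224.53,92.66). Open path.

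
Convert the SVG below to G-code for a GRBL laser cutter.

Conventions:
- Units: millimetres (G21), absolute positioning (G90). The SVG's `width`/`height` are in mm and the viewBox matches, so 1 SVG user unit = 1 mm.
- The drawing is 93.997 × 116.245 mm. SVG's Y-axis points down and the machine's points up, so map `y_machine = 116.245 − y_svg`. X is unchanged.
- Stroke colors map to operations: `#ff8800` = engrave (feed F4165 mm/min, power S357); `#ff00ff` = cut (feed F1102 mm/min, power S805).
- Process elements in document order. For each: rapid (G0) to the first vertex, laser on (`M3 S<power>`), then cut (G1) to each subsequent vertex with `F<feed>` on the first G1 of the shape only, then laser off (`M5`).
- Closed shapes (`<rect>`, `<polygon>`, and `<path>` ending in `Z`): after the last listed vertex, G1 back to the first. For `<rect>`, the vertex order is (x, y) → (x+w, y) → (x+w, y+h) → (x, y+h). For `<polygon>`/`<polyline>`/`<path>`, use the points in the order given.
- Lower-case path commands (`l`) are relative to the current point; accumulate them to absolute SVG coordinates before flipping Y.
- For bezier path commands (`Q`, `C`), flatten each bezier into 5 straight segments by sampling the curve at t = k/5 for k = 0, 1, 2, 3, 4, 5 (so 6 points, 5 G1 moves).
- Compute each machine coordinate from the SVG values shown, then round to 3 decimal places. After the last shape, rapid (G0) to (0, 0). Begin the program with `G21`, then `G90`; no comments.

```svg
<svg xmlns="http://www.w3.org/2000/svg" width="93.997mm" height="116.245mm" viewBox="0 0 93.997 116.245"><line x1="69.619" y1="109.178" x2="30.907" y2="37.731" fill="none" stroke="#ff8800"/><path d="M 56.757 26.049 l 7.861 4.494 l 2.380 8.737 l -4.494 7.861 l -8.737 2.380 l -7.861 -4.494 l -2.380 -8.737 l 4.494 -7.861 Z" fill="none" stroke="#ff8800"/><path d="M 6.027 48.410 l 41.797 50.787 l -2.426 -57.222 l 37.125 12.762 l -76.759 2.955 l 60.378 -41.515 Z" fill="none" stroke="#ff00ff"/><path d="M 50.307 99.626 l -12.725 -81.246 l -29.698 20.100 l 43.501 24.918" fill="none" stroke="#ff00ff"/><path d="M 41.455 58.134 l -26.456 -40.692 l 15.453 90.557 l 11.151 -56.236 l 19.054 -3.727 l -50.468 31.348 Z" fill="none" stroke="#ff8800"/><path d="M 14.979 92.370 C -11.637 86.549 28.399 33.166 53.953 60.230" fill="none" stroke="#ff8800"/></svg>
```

Since the viewBox matches the mm dimensions, user units are millimetres directly. The only transform is the Y-flip y_m = 116.245 − y_svg.

Shape 1 is a line segment drawn with `<line>`. Its stroke #ff8800 means engrave at S357, F4165. After flipping Y the toolpath is (69.619,7.067) → (30.907,78.514).

Shape 2 is a regular polygon drawn with `<path>`. Its stroke #ff8800 means engrave at S357, F4165. After flipping Y the toolpath is (56.757,90.196) → (64.618,85.702) → (66.998,76.965) → (62.504,69.104) → (53.767,66.724) → (45.906,71.218) → (43.526,79.955) → (48.020,87.816) → (56.757,90.196), returning to the start.

Shape 3 is a closed polygon drawn with `<path>`. Its stroke #ff00ff means cut at S805, F1102. After flipping Y the toolpath is (6.027,67.835) → (47.824,17.048) → (45.398,74.270) → (82.523,61.508) → (5.764,58.553) → (66.142,100.068) → (6.027,67.835), returning to the start.

Shape 4 is a open polyline drawn with `<path>`. Its stroke #ff00ff means cut at S805, F1102. After flipping Y the toolpath is (50.307,16.619) → (37.582,97.865) → (7.884,77.765) → (51.385,52.847).

Shape 5 is a closed polygon drawn with `<path>`. Its stroke #ff8800 means engrave at S357, F4165. After flipping Y the toolpath is (41.455,58.111) → (14.999,98.803) → (30.452,8.246) → (41.603,64.482) → (60.657,68.209) → (10.189,36.861) → (41.455,58.111), returning to the start.

Shape 6 is a cubic bezier drawn with `<path>`. Its stroke #ff8800 means engrave at S357, F4165. After flipping Y the toolpath is (14.979,23.875) → (6.359,32.051) → (9.840,45.497) → (21.529,58.070) → (37.532,63.624) → (53.953,56.015).

G21
G90
G0 X69.619 Y7.067
M3 S357
G1 X30.907 Y78.514 F4165
M5
G0 X56.757 Y90.196
M3 S357
G1 X64.618 Y85.702 F4165
G1 X66.998 Y76.965
G1 X62.504 Y69.104
G1 X53.767 Y66.724
G1 X45.906 Y71.218
G1 X43.526 Y79.955
G1 X48.020 Y87.816
G1 X56.757 Y90.196
M5
G0 X6.027 Y67.835
M3 S805
G1 X47.824 Y17.048 F1102
G1 X45.398 Y74.270
G1 X82.523 Y61.508
G1 X5.764 Y58.553
G1 X66.142 Y100.068
G1 X6.027 Y67.835
M5
G0 X50.307 Y16.619
M3 S805
G1 X37.582 Y97.865 F1102
G1 X7.884 Y77.765
G1 X51.385 Y52.847
M5
G0 X41.455 Y58.111
M3 S357
G1 X14.999 Y98.803 F4165
G1 X30.452 Y8.246
G1 X41.603 Y64.482
G1 X60.657 Y68.209
G1 X10.189 Y36.861
G1 X41.455 Y58.111
M5
G0 X14.979 Y23.875
M3 S357
G1 X6.359 Y32.051 F4165
G1 X9.840 Y45.497
G1 X21.529 Y58.070
G1 X37.532 Y63.624
G1 X53.953 Y56.015
M5
G0 X0.000 Y0.000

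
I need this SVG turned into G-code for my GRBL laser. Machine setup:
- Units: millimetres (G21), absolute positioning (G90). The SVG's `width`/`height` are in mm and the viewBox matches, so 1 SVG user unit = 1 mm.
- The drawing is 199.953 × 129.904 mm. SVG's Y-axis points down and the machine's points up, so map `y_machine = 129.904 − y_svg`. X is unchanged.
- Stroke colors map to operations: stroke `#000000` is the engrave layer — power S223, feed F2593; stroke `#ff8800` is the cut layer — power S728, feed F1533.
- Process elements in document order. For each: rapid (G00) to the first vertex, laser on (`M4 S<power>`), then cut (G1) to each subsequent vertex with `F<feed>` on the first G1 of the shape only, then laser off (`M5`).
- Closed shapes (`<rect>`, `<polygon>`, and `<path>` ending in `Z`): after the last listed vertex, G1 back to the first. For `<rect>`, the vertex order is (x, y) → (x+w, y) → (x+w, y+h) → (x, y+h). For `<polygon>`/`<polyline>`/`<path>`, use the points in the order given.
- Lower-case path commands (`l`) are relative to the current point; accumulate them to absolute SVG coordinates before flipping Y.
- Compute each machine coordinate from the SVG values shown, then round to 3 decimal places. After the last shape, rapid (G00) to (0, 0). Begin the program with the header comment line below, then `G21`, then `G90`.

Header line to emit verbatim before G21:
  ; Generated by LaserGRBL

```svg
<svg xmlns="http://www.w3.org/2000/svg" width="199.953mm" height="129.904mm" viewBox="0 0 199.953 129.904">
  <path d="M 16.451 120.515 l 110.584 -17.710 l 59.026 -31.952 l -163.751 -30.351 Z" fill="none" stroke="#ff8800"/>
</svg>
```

; Generated by LaserGRBL
G21
G90
G00 X16.451 Y9.389
M4 S728
G1 X127.035 Y27.099 F1533
G1 X186.061 Y59.051
G1 X22.310 Y89.402
G1 X16.451 Y9.389
M5
G00 X0.000 Y0.000

1 u = 1 mm; y_m = 129.904 − y.

[1] `<path>` closed polygon, #ff8800→cut S728 F1533: (16.451,9.389) → (127.035,27.099) → (186.061,59.051) → (22.310,89.402) → (16.451,9.389) (closed)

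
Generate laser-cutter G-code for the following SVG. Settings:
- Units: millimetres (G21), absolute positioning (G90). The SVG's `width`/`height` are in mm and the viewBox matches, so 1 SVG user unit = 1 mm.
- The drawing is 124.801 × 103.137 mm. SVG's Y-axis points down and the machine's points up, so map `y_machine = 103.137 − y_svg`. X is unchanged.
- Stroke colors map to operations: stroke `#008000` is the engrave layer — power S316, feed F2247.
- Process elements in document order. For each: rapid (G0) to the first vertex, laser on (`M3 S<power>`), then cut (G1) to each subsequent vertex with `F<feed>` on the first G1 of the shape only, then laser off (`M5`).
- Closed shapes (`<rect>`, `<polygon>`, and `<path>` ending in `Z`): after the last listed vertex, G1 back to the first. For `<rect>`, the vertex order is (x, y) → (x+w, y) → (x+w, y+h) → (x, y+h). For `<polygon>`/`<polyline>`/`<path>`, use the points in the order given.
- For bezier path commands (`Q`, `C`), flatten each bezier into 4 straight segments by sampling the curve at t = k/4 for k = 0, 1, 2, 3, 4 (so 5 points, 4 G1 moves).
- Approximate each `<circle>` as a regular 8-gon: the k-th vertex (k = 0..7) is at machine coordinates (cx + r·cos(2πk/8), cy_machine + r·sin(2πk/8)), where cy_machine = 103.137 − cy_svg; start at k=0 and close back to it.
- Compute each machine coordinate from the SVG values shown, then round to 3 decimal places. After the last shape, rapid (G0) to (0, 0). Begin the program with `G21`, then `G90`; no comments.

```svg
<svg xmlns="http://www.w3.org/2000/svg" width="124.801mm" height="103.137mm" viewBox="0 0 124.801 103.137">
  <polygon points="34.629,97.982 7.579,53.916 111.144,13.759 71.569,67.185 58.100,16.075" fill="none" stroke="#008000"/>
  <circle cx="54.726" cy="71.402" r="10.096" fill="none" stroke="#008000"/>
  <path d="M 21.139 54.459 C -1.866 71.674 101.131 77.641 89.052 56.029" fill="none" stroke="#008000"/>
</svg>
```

Since the viewBox matches the mm dimensions, user units are millimetres directly. The only transform is the Y-flip y_m = 103.137 − y_svg.

Shape 1 is a closed polygon drawn with `<polygon>`. Its stroke #008000 means engrave at S316, F2247. After flipping Y the toolpath is (34.629,5.155) → (7.579,49.221) → (111.144,89.378) → (71.569,35.952) → (58.100,87.062) → (34.629,5.155), returning to the start.

Shape 2 is a circle drawn with `<circle>`. Its stroke #008000 means engrave at S316, F2247. After flipping Y the toolpath is (64.822,31.735) → (61.865,38.874) → (54.726,41.831) → (47.587,38.874) → (44.630,31.735) → (47.587,24.596) → (54.726,21.639) → (61.865,24.596) → (64.822,31.735), returning to the start.

Shape 3 is a cubic bezier drawn with `<path>`. Its stroke #008000 means engrave at S316, F2247. After flipping Y the toolpath is (21.139,48.678) → (23.744,38.131) → (50.998,33.333) → (80.301,35.815) → (89.052,47.108).

G21
G90
G0 X34.629 Y5.155
M3 S316
G1 X7.579 Y49.221 F2247
G1 X111.144 Y89.378
G1 X71.569 Y35.952
G1 X58.100 Y87.062
G1 X34.629 Y5.155
M5
G0 X64.822 Y31.735
M3 S316
G1 X61.865 Y38.874 F2247
G1 X54.726 Y41.831
G1 X47.587 Y38.874
G1 X44.630 Y31.735
G1 X47.587 Y24.596
G1 X54.726 Y21.639
G1 X61.865 Y24.596
G1 X64.822 Y31.735
M5
G0 X21.139 Y48.678
M3 S316
G1 X23.744 Y38.131 F2247
G1 X50.998 Y33.333
G1 X80.301 Y35.815
G1 X89.052 Y47.108
M5
G0 X0.000 Y0.000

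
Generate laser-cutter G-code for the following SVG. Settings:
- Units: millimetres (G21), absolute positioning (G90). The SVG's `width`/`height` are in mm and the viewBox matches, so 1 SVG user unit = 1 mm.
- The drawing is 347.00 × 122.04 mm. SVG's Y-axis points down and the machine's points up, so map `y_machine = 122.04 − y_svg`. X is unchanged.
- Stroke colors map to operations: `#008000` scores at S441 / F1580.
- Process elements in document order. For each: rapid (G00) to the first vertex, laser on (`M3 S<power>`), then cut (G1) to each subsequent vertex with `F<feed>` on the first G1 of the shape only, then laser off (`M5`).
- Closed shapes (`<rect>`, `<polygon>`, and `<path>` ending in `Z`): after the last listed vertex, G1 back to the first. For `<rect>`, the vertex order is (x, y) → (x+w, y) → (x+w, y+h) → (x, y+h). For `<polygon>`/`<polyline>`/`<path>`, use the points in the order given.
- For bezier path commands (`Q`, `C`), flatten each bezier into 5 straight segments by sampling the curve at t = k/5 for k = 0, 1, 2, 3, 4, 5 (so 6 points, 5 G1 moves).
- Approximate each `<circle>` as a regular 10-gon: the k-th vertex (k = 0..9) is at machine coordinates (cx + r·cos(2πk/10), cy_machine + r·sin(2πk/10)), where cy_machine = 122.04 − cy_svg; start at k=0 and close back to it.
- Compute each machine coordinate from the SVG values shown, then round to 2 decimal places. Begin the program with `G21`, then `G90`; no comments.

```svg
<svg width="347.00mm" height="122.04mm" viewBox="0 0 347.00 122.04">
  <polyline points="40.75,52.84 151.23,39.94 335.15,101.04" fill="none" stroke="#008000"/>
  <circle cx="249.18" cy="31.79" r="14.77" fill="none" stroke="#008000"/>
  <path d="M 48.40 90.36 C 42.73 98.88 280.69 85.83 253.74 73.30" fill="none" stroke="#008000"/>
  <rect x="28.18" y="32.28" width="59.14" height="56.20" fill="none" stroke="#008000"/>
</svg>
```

1 u = 1 mm; y_m = 122.04 − y.

[1] `<polyline>` open polyline, #008000→score S441 F1580: (40.75,69.20) → (151.23,82.10) → (335.15,21.00)

[2] `<circle>` circle, #008000→score S441 F1580: (263.95,90.25) → (261.13,98.93) → (253.74,104.30) → (244.62,104.30) → (237.23,98.93) → (234.41,90.25) → (237.23,81.57) → (244.62,76.20) → (253.74,76.20) → (261.13,81.57) → (263.95,90.25) (closed)

[3] `<path>` cubic bezier, #008000→score S441 F1580: (48.40,31.68) → (70.17,28.98) → (125.99,30.40) → (191.47,34.87) → (242.19,41.34) → (253.74,48.74)

[4] `<rect>` rectangle, #008000→score S441 F1580: (28.18,89.76) → (87.32,89.76) → (87.32,33.56) → (28.18,33.56) → (28.18,89.76) (closed)

G21
G90
G00 X40.75 Y69.20
M3 S441
G1 X151.23 Y82.10 F1580
G1 X335.15 Y21.00
M5
G00 X263.95 Y90.25
M3 S441
G1 X261.13 Y98.93 F1580
G1 X253.74 Y104.30
G1 X244.62 Y104.30
G1 X237.23 Y98.93
G1 X234.41 Y90.25
G1 X237.23 Y81.57
G1 X244.62 Y76.20
G1 X253.74 Y76.20
G1 X261.13 Y81.57
G1 X263.95 Y90.25
M5
G00 X48.40 Y31.68
M3 S441
G1 X70.17 Y28.98 F1580
G1 X125.99 Y30.40
G1 X191.47 Y34.87
G1 X242.19 Y41.34
G1 X253.74 Y48.74
M5
G00 X28.18 Y89.76
M3 S441
G1 X87.32 Y89.76 F1580
G1 X87.32 Y33.56
G1 X28.18 Y33.56
G1 X28.18 Y89.76
M5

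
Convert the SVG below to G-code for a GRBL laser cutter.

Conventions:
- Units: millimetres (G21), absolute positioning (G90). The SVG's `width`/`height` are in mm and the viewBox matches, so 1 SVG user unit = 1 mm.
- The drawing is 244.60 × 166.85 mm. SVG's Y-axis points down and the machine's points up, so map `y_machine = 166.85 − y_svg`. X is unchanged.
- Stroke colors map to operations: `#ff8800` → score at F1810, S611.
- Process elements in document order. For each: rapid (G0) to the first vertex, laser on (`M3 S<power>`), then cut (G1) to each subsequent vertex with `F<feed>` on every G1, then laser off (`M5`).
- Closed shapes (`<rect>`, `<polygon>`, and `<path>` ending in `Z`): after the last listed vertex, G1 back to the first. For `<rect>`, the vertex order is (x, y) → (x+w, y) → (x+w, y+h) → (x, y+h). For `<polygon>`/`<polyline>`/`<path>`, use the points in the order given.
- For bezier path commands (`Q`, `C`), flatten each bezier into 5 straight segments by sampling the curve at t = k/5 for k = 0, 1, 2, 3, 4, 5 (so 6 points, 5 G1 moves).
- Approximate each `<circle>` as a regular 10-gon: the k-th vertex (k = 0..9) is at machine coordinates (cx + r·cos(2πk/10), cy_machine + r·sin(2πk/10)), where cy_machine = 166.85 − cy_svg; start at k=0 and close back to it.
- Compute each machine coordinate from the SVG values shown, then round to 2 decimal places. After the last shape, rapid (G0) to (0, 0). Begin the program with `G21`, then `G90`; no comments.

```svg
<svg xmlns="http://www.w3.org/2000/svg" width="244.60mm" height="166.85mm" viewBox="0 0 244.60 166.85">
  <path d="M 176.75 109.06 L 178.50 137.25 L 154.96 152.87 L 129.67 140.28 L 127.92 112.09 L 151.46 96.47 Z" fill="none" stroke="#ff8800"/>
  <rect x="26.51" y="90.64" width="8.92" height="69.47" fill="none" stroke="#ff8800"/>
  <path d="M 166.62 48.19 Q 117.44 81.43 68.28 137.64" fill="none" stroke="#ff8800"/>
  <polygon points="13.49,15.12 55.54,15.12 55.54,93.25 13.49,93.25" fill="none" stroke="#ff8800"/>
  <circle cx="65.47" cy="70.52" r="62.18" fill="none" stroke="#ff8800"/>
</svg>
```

G21
G90
G0 X176.75 Y57.79
M3 S611
G1 X178.50 Y29.60 F1810
G1 X154.96 Y13.98 F1810
G1 X129.67 Y26.57 F1810
G1 X127.92 Y54.76 F1810
G1 X151.46 Y70.38 F1810
G1 X176.75 Y57.79 F1810
M5
G0 X26.51 Y76.21
M3 S611
G1 X35.43 Y76.21 F1810
G1 X35.43 Y6.74 F1810
G1 X26.51 Y6.74 F1810
G1 X26.51 Y76.21 F1810
M5
G0 X166.62 Y118.66
M3 S611
G1 X146.95 Y104.45 F1810
G1 X127.28 Y88.39 F1810
G1 X107.61 Y70.50 F1810
G1 X87.94 Y50.78 F1810
G1 X68.28 Y29.21 F1810
M5
G0 X13.49 Y151.73
M3 S611
G1 X55.54 Y151.73 F1810
G1 X55.54 Y73.60 F1810
G1 X13.49 Y73.60 F1810
G1 X13.49 Y151.73 F1810
M5
G0 X127.65 Y96.33
M3 S611
G1 X115.77 Y132.88 F1810
G1 X84.68 Y155.47 F1810
G1 X46.26 Y155.47 F1810
G1 X15.17 Y132.88 F1810
G1 X3.29 Y96.33 F1810
G1 X15.17 Y59.78 F1810
G1 X46.26 Y37.19 F1810
G1 X84.68 Y37.19 F1810
G1 X115.77 Y59.78 F1810
G1 X127.65 Y96.33 F1810
M5
G0 X0.00 Y0.00

1 u = 1 mm; y_m = 166.85 − y.

[1] `<path>` regular polygon, #ff8800→score S611 F1810: (176.75,57.79) → (178.50,29.60) → (154.96,13.98) → (129.67,26.57) → (127.92,54.76) → (151.46,70.38) → (176.75,57.79) (closed)

[2] `<rect>` rectangle, #ff8800→score S611 F1810: (26.51,76.21) → (35.43,76.21) → (35.43,6.74) → (26.51,6.74) → (26.51,76.21) (closed)

[3] `<path>` quadratic bezier, #ff8800→score S611 F1810: (166.62,118.66) → (146.95,104.45) → (127.28,88.39) → (107.61,70.50) → (87.94,50.78) → (68.28,29.21)

[4] `<polygon>` rectangle, #ff8800→score S611 F1810: (13.49,151.73) → (55.54,151.73) → (55.54,73.60) → (13.49,73.60) → (13.49,151.73) (closed)

[5] `<circle>` circle, #ff8800→score S611 F1810: (127.65,96.33) → (115.77,132.88) → (84.68,155.47) → (46.26,155.47) → (15.17,132.88) → (3.29,96.33) → (15.17,59.78) → (46.26,37.19) → (84.68,37.19) → (115.77,59.78) → (127.65,96.33) (closed)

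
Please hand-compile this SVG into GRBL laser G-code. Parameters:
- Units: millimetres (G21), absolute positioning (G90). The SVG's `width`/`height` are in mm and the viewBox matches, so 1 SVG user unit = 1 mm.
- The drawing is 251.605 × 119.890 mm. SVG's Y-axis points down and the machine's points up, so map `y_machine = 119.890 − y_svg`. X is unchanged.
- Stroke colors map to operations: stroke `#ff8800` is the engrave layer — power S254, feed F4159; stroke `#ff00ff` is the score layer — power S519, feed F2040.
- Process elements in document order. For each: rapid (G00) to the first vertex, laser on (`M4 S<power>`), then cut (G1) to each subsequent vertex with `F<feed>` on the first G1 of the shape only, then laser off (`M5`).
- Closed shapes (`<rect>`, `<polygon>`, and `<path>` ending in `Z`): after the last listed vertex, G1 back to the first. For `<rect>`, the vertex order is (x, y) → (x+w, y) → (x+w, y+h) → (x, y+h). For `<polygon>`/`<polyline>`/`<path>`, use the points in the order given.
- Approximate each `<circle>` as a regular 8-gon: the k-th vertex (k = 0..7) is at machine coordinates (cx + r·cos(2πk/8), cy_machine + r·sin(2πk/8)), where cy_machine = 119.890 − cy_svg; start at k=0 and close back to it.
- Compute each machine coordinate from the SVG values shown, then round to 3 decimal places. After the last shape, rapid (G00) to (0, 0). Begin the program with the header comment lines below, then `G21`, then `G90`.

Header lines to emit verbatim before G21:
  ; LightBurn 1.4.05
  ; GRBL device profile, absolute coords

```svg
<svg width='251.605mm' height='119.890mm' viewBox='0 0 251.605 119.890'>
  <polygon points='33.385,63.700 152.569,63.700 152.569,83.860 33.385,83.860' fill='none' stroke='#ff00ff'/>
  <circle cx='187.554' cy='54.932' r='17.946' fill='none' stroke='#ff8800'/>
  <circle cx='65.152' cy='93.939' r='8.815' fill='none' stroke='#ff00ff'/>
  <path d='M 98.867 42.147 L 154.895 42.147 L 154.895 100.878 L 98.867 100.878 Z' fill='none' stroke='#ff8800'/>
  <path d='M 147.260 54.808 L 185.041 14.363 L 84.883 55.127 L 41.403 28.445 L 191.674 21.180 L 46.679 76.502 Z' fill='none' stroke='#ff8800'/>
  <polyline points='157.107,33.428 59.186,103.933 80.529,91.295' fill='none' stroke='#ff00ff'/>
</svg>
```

; LightBurn 1.4.05
; GRBL device profile, absolute coords
G21
G90
G00 X33.385 Y56.190
M4 S519
G1 X152.569 Y56.190 F2040
G1 X152.569 Y36.030
G1 X33.385 Y36.030
G1 X33.385 Y56.190
M5
G00 X205.500 Y64.958
M4 S254
G1 X200.244 Y77.648 F4159
G1 X187.554 Y82.904
G1 X174.864 Y77.648
G1 X169.608 Y64.958
G1 X174.864 Y52.268
G1 X187.554 Y47.012
G1 X200.244 Y52.268
G1 X205.500 Y64.958
M5
G00 X73.967 Y25.951
M4 S519
G1 X71.385 Y32.184 F2040
G1 X65.152 Y34.766
G1 X58.919 Y32.184
G1 X56.337 Y25.951
G1 X58.919 Y19.718
G1 X65.152 Y17.136
G1 X71.385 Y19.718
G1 X73.967 Y25.951
M5
G00 X98.867 Y77.743
M4 S254
G1 X154.895 Y77.743 F4159
G1 X154.895 Y19.012
G1 X98.867 Y19.012
G1 X98.867 Y77.743
M5
G00 X147.260 Y65.082
M4 S254
G1 X185.041 Y105.527 F4159
G1 X84.883 Y64.763
G1 X41.403 Y91.445
G1 X191.674 Y98.710
G1 X46.679 Y43.388
G1 X147.260 Y65.082
M5
G00 X157.107 Y86.462
M4 S519
G1 X59.186 Y15.957 F2040
G1 X80.529 Y28.595
M5
G00 X0.000 Y0.000

Since the viewBox matches the mm dimensions, user units are millimetres directly. The only transform is the Y-flip y_m = 119.890 − y_svg.

Shape 1 is a rectangle drawn with `<polygon>`. Its stroke #ff00ff means score at S519, F2040. After flipping Y the toolpath is (33.385,56.190) → (152.569,56.190) → (152.569,36.030) → (33.385,36.030) → (33.385,56.190), returning to the start.

Shape 2 is a circle drawn with `<circle>`. Its stroke #ff8800 means engrave at S254, F4159. After flipping Y the toolpath is (205.500,64.958) → (200.244,77.648) → (187.554,82.904) → (174.864,77.648) → (169.608,64.958) → (174.864,52.268) → (187.554,47.012) → (200.244,52.268) → (205.500,64.958), returning to the start.

Shape 3 is a circle drawn with `<circle>`. Its stroke #ff00ff means score at S519, F2040. After flipping Y the toolpath is (73.967,25.951) → (71.385,32.184) → (65.152,34.766) → (58.919,32.184) → (56.337,25.951) → (58.919,19.718) → (65.152,17.136) → (71.385,19.718) → (73.967,25.951), returning to the start.

Shape 4 is a rectangle drawn with `<path>`. Its stroke #ff8800 means engrave at S254, F4159. After flipping Y the toolpath is (98.867,77.743) → (154.895,77.743) → (154.895,19.012) → (98.867,19.012) → (98.867,77.743), returning to the start.

Shape 5 is a closed polygon drawn with `<path>`. Its stroke #ff8800 means engrave at S254, F4159. After flipping Y the toolpath is (147.260,65.082) → (185.041,105.527) → (84.883,64.763) → (41.403,91.445) → (191.674,98.710) → (46.679,43.388) → (147.260,65.082), returning to the start.

Shape 6 is a open polyline drawn with `<polyline>`. Its stroke #ff00ff means score at S519, F2040. After flipping Y the toolpath is (157.107,86.462) → (59.186,15.957) → (80.529,28.595).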